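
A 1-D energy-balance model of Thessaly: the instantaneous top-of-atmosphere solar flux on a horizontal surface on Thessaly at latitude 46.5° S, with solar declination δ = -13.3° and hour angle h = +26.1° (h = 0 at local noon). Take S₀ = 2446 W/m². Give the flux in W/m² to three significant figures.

cos θ_z = sin φ sin δ + cos φ cos δ cos h = 0.166872 + 0.601582 = 0.768454.
Flux = S₀ · cos θ_z = 2446 × 0.768454 = 1880 W/m².

1.88e+03 W/m²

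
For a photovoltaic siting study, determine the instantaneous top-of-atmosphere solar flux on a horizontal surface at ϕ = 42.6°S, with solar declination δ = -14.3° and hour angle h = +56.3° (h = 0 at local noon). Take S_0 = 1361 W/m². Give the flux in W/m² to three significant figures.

766 W/m²

cos θ_z = sin ϕ sin δ + cos ϕ cos δ cos h = 0.167188 + 0.395765 = 0.562953.
Flux = S_0 · cos θ_z = 1361 × 0.562953 = 766.2 W/m².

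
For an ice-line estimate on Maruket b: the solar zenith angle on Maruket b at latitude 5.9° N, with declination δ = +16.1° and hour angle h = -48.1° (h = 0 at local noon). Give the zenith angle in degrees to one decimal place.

cos θ_z = sin φ sin δ + cos φ cos δ cos h = 0.028506 + 0.638241 = 0.666747.
θ_z = arccos(0.666747) = 48.2°.

θ_z = 48.2°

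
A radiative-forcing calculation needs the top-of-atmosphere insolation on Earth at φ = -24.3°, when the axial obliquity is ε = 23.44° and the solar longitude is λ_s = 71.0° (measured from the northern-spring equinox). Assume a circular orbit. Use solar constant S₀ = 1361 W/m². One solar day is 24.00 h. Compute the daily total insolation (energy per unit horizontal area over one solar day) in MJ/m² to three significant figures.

23.0 MJ/m²

Solar declination: sin δ = sin ε · sin λ_s = sin 23.44° × sin 71.0° = 0.37612, so δ = +22.093°.
cos H₀ = −tan(-24.3°) tan(+22.093°) = 0.1833, H₀ = 1.3865 rad.
Bracket: H₀ sin φ sin δ + cos φ cos δ sin H₀ = 1.3865×-0.41151×0.37612 + 0.91140×0.92657×0.98306 = -0.214599 + 0.830170 = 0.615571.
Q̄ = (S₀/π) × [bracket] = (1361/π) × 0.615571 = 266.68 W/m².
Daily total = Q̄ × 24.00 h × 3600 s/h = 266.68 × 24.00 × 3600 / 10⁶ = 23.04 MJ/m².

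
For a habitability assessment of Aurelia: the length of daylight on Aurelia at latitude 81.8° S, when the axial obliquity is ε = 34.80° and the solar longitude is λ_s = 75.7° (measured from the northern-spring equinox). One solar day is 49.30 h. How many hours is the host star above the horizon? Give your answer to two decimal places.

0.00 h

Solar declination: sin δ = sin ε · sin λ_s = sin 34.80° × sin 75.7° = 0.55303, so δ = +33.575°.
cos H₀ = −tan φ · tan δ = 4.6063 ≥ 1, so the host star never rises (polar night) and H₀ = 0.
Daylight = 2H₀/(2π) × 49.30 h = (0.0000/π) × 49.30 = 0.00 h.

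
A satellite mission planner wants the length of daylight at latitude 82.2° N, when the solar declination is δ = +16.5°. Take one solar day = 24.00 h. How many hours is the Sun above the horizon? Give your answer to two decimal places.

24.00 h

Sunrise equation: cos H₀ = −tan φ · tan δ = -2.1624 ≤ −1, so the Sun never sets (polar day) and H₀ = π.
Daylight = 2H₀/(2π) × 24.00 h = (3.1416/π) × 24.00 = 24.00 h.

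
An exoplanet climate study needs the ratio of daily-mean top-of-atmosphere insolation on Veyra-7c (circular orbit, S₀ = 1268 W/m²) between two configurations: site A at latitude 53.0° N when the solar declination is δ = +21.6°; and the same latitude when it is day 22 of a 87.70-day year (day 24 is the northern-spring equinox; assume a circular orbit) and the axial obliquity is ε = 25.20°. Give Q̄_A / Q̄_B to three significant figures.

Q̄_A / Q̄_B ≈ 2.09

— Configuration A (φ=+53.0°):
cos H₀ = −tan(+53.0°) tan(+21.600°) = -0.5254, H₀ = 2.1240 rad.
Bracket: H₀ sin φ sin δ + cos φ cos δ sin H₀ = 2.1240×0.79864×0.36812 + 0.60182×0.92978×0.85085 = 0.624446 + 0.476102 = 1.100548.
Q̄ = (S₀/π) × [bracket] = (1268/π) × 1.100548 = 444.20 W/m².
— Configuration B (φ=+53.0°):
Solar longitude: λ_s = 360° × (22 − 24)/87.70 = -8.210°, i.e. -8.210° + 360° = 351.790°.
sin δ = sin 25.20° × sin 351.790° = -0.06080, so δ = -3.486°.
cos H₀ = −tan(+53.0°) tan(-3.486°) = 0.0808, H₀ = 1.4899 rad.
Bracket: H₀ sin φ sin δ + cos φ cos δ sin H₀ = 1.4899×0.79864×-0.06080 + 0.60182×0.99815×0.99673 = -0.072346 + 0.598742 = 0.526396.
Q̄ = (S₀/π) × [bracket] = (1268/π) × 0.526396 = 212.46 W/m².
Ratio Q̄_A / Q̄_B = 444.20 / 212.46 = 2.091.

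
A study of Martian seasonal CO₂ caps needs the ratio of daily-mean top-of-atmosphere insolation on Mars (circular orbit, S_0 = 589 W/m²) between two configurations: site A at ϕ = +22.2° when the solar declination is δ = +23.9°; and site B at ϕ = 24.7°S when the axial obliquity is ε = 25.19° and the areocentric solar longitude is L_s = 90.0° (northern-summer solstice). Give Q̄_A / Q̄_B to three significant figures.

Q̄_A / Q̄_B ≈ 1.96

— Configuration A (ϕ=+22.2°):
cos h₀ = −tan(+22.2°) tan(+23.900°) = -0.1808, h₀ = 1.7526 rad.
Bracket: h₀ sin ϕ sin δ + cos ϕ cos δ sin h₀ = 1.7526×0.37784×0.40514 + 0.92587×0.91425×0.98351 = 0.268285 + 0.832518 = 1.100803.
Q̄ = (S_0/π) × [bracket] = (589/π) × 1.100803 = 206.38 W/m².
— Configuration B (ϕ=-24.7°):
sin δ = sin 25.19° × sin 90.0° = 0.42562, so δ = +25.190°.
cos h₀ = −tan(-24.7°) tan(+25.190°) = 0.2163, h₀ = 1.3527 rad.
Bracket: h₀ sin ϕ sin δ + cos ϕ cos δ sin h₀ = 1.3527×-0.41787×0.42562 + 0.90851×0.90490×0.97632 = -0.240583 + 0.802643 = 0.562060.
Q̄ = (S_0/π) × [bracket] = (589/π) × 0.562060 = 105.38 W/m².
Ratio Q̄_A / Q̄_B = 206.38 / 105.38 = 1.958.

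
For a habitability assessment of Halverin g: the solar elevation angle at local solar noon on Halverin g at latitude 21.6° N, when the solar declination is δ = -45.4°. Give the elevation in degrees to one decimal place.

At local noon the hour angle is zero, so the zenith angle equals |φ − δ| = |+21.6° − (-45.400°)| = 67.000°.
Elevation = 90° − 67.000° = 23.0°.

23.0°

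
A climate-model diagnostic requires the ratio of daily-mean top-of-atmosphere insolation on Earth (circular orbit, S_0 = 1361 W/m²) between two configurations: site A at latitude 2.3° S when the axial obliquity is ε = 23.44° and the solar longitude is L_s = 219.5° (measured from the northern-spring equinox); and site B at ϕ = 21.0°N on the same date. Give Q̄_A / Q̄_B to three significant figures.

— Configuration A (ϕ=-2.3°):
Solar declination: sin δ = sin ε · sin L_s = sin 23.44° × sin 219.5° = -0.25302, so δ = -14.657°.
cos h₀ = −tan(-2.3°) tan(-14.657°) = -0.0105, h₀ = 1.5813 rad.
Bracket: h₀ sin ϕ sin δ + cos ϕ cos δ sin h₀ = 1.5813×-0.04013×-0.25302 + 0.99919×0.96746×0.99994 = 0.016056 + 0.966618 = 0.982674.
Q̄ = (S_0/π) × [bracket] = (1361/π) × 0.982674 = 425.71 W/m².
— Configuration B (ϕ=+21.0°):
cos h₀ = −tan(+21.0°) tan(-14.657°) = 0.1004, h₀ = 1.4702 rad.
Bracket: h₀ sin ϕ sin δ + cos ϕ cos δ sin h₀ = 1.4702×0.35837×-0.25302 + 0.93358×0.96746×0.99495 = -0.133310 + 0.898640 = 0.765330.
Q̄ = (S_0/π) × [bracket] = (1361/π) × 0.765330 = 331.56 W/m².
Ratio Q̄_A / Q̄_B = 425.71 / 331.56 = 1.284.

Q̄_A / Q̄_B ≈ 1.28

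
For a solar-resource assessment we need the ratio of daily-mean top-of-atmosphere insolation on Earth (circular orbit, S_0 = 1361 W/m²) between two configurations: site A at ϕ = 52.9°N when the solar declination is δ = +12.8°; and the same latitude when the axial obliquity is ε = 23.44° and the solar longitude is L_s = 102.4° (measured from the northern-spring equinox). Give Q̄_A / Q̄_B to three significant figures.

Q̄_A / Q̄_B ≈ 0.789

— Configuration A (ϕ=+52.9°):
cos h₀ = −tan(+52.9°) tan(+12.800°) = -0.3004, h₀ = 1.8759 rad.
Bracket: h₀ sin ϕ sin δ + cos ϕ cos δ sin h₀ = 1.8759×0.79758×0.22155 + 0.60321×0.97515×0.95381 = 0.331479 + 0.561050 = 0.892529.
Q̄ = (S_0/π) × [bracket] = (1361/π) × 0.892529 = 386.66 W/m².
— Configuration B (ϕ=+52.9°):
Solar declination: sin δ = sin ε · sin L_s = sin 23.44° × sin 102.4° = 0.38851, so δ = +22.862°.
cos h₀ = −tan(+52.9°) tan(+22.862°) = -0.5575, h₀ = 2.1622 rad.
Bracket: h₀ sin ϕ sin δ + cos ϕ cos δ sin h₀ = 2.1622×0.79758×0.38851 + 0.60321×0.92144×0.83018 = 0.669996 + 0.461432 = 1.131428.
Q̄ = (S_0/π) × [bracket] = (1361/π) × 1.131428 = 490.16 W/m².
Ratio Q̄_A / Q̄_B = 386.66 / 490.16 = 0.7888.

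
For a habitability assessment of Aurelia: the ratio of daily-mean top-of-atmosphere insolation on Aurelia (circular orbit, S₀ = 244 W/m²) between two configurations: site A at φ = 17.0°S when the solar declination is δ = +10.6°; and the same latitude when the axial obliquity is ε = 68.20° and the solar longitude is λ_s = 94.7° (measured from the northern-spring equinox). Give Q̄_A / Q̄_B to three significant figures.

— Configuration A (φ=-17.0°):
cos H₀ = −tan(-17.0°) tan(+10.600°) = 0.0572, H₀ = 1.5135 rad.
Bracket: H₀ sin φ sin δ + cos φ cos δ sin H₀ = 1.5135×-0.29237×0.18395 + 0.95630×0.98294×0.99836 = -0.081398 + 0.938444 = 0.857046.
Q̄ = (S₀/π) × [bracket] = (244/π) × 0.857046 = 66.565 W/m².
— Configuration B (φ=-17.0°):
Solar declination: sin δ = sin ε · sin λ_s = sin 68.20° × sin 94.7° = 0.92536, so δ = +67.723°.
cos H₀ = −tan(-17.0°) tan(+67.723°) = 0.7463, H₀ = 0.7283 rad.
Bracket: H₀ sin φ sin δ + cos φ cos δ sin H₀ = 0.7283×-0.29237×0.92536 + 0.95630×0.37908×0.66560 = -0.197040 + 0.241289 = 0.044249.
Q̄ = (S₀/π) × [bracket] = (244/π) × 0.044249 = 3.4367 W/m².
Ratio Q̄_A / Q̄_B = 66.565 / 3.4367 = 19.37.

Q̄_A / Q̄_B ≈ 19.4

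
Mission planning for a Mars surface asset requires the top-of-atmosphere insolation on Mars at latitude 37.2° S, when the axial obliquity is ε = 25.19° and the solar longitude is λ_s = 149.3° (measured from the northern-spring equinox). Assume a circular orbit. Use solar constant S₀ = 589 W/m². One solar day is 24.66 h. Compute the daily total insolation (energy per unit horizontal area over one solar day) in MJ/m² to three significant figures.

Solar declination: sin δ = sin ε · sin λ_s = sin 25.19° × sin 149.3° = 0.21730, so δ = +12.550°.
cos H₀ = −tan(-37.2°) tan(+12.550°) = 0.1690, H₀ = 1.4010 rad.
Bracket: H₀ sin φ sin δ + cos φ cos δ sin H₀ = 1.4010×-0.60460×0.21730 + 0.79653×0.97611×0.98562 = -0.184063 + 0.766320 = 0.582257.
Q̄ = (S₀/π) × [bracket] = (589/π) × 0.582257 = 109.16 W/m².
Daily total = Q̄ × 24.66 h × 3600 s/h = 109.16 × 24.66 × 3600 / 10⁶ = 9.691 MJ/m².

9.69 MJ/m²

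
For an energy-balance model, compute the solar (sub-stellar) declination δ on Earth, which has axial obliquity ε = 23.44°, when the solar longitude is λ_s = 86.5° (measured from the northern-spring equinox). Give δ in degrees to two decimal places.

δ = +23.39°

sin δ = sin ε · sin λ_s = sin 23.44° × sin 86.5° = 0.397047.
δ = arcsin(0.397047) = +23.39°.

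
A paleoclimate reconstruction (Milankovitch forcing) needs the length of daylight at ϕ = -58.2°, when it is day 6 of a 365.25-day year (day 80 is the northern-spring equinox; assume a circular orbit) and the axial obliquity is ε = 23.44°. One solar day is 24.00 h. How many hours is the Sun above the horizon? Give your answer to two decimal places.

Solar longitude: L_s = 360° × (6 − 80)/365.25 = -72.936°, i.e. -72.936° + 360° = 287.064°.
sin δ = sin 23.44° × sin 287.064° = -0.38028, so δ = -22.351°.
cos h₀ = −tan ϕ · tan δ = −tan(-58.2°) × tan(-22.351°) = -0.6631, so h₀ = 2.2958 rad = 131.54°.
Daylight = 2h₀/(2π) × 24.00 h = (2.2958/π) × 24.00 = 17.54 h.

17.54 h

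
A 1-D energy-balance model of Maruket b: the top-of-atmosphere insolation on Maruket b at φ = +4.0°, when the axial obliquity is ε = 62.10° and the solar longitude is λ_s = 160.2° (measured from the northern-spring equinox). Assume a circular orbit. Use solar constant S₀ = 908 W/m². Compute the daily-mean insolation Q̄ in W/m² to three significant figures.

Solar declination: sin δ = sin ε · sin λ_s = sin 62.10° × sin 160.2° = 0.29936, so δ = +17.419°.
cos H₀ = −tan(+4.0°) tan(+17.419°) = -0.0219, H₀ = 1.5927 rad.
Bracket: H₀ sin φ sin δ + cos φ cos δ sin H₀ = 1.5927×0.06976×0.29936 + 0.99756×0.95414×0.99976 = 0.033261 + 0.951583 = 0.984844.
Q̄ = (S₀/π) × [bracket] = (908/π) × 0.984844 = 284.6 W/m².

Q̄ ≈ 285 W/m²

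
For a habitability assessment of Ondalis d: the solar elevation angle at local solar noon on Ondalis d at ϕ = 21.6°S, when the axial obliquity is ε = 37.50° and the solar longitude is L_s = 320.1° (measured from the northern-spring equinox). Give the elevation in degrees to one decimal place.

88.6°

Solar declination: sin δ = sin ε · sin L_s = sin 37.50° × sin 320.1° = -0.39049, so δ = -22.985°.
At local noon the hour angle is zero, so the zenith angle equals |ϕ − δ| = |-21.6° − (-22.985°)| = 1.385°.
Elevation = 90° − 1.385° = 88.6°.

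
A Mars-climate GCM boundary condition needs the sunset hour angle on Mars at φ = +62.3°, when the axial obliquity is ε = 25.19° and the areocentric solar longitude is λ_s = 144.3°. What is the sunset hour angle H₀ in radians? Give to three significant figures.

sin δ = sin 25.19° × sin 144.3° = 0.24837, so δ = +14.381°.
cos H₀ = −tan φ · tan δ = −tan(+62.3°) × tan(+14.381°) = -0.4884, so H₀ = 2.0810 rad = 119.23°.

H₀ = 2.08 rad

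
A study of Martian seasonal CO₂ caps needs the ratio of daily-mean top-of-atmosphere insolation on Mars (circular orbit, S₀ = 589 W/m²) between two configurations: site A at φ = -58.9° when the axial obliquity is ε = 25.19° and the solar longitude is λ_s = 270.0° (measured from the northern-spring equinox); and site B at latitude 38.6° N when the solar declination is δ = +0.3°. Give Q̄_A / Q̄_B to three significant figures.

— Configuration A (φ=-58.9°):
Solar declination: sin δ = sin ε · sin λ_s = sin 25.19° × sin 270.0° = -0.42562, so δ = -25.190°.
cos H₀ = −tan(-58.9°) tan(-25.190°) = -0.7797, H₀ = 2.4650 rad.
Bracket: H₀ sin φ sin δ + cos φ cos δ sin H₀ = 2.4650×-0.85627×-0.42562 + 0.51653×0.90490×0.62614 = 0.898358 + 0.292663 = 1.191021.
Q̄ = (S₀/π) × [bracket] = (589/π) × 1.191021 = 223.30 W/m².
— Configuration B (φ=+38.6°):
cos H₀ = −tan(+38.6°) tan(+0.300°) = -0.0042, H₀ = 1.5750 rad.
Bracket: H₀ sin φ sin δ + cos φ cos δ sin H₀ = 1.5750×0.62388×0.00524 + 0.78152×0.99999×0.99999 = 0.005149 + 0.781504 = 0.786653.
Q̄ = (S₀/π) × [bracket] = (589/π) × 0.786653 = 147.49 W/m².
Ratio Q̄_A / Q̄_B = 223.30 / 147.49 = 1.514.

Q̄_A / Q̄_B ≈ 1.51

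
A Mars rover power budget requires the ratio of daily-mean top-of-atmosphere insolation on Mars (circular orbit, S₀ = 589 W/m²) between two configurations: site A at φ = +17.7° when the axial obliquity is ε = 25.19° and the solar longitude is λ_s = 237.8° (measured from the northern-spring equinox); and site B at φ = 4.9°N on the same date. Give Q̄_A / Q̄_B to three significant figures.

— Configuration A (φ=+17.7°):
Solar declination: sin δ = sin ε · sin λ_s = sin 25.19° × sin 237.8° = -0.36016, so δ = -21.110°.
cos H₀ = −tan(+17.7°) tan(-21.110°) = 0.1232, H₀ = 1.4473 rad.
Bracket: H₀ sin φ sin δ + cos φ cos δ sin H₀ = 1.4473×0.30403×-0.36016 + 0.95266×0.93289×0.99238 = -0.158479 + 0.881955 = 0.723476.
Q̄ = (S₀/π) × [bracket] = (589/π) × 0.723476 = 135.64 W/m².
— Configuration B (φ=+4.9°):
cos H₀ = −tan(+4.9°) tan(-21.110°) = 0.0331, H₀ = 1.5377 rad.
Bracket: H₀ sin φ sin δ + cos φ cos δ sin H₀ = 1.5377×0.08542×-0.36016 + 0.99635×0.93289×0.99945 = -0.047307 + 0.928974 = 0.881667.
Q̄ = (S₀/π) × [bracket] = (589/π) × 0.881667 = 165.30 W/m².
Ratio Q̄_A / Q̄_B = 135.64 / 165.30 = 0.8206.

Q̄_A / Q̄_B ≈ 0.821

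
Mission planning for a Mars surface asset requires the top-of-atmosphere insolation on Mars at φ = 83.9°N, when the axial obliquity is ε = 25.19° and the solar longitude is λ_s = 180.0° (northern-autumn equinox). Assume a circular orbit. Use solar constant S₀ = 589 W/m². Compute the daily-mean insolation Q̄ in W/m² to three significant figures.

Solar declination: sin δ = sin ε · sin λ_s = sin 25.19° × sin 180.0° = 0.00000, so δ = +0.000°.
cos H₀ = −tan(+83.9°) tan(+0.000°) = -0.0000, H₀ = 1.5708 rad.
Bracket: H₀ sin φ sin δ + cos φ cos δ sin H₀ = 1.5708×0.99434×0.00000 + 0.10626×1.00000×1.00000 = 0.000000 + 0.106260 = 0.106260.
Q̄ = (S₀/π) × [bracket] = (589/π) × 0.106260 = 19.92 W/m².

Q̄ ≈ 19.9 W/m²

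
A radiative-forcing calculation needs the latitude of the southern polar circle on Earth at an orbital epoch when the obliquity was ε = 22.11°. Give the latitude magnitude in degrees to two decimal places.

67.89°

The polar circle is the lowest latitude that experiences at least one full rotation of continuous darkness at the northern-summer solstice; it lies at |φ| = 90° − ε = 90° − 22.11° = 67.89°.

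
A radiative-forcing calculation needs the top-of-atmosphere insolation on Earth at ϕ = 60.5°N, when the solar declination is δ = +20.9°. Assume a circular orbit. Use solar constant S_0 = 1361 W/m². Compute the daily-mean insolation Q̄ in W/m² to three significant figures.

Q̄ ≈ 458 W/m²

cos h₀ = −tan(+60.5°) tan(+20.900°) = -0.6749, h₀ = 2.3117 rad.
Bracket: h₀ sin ϕ sin δ + cos ϕ cos δ sin h₀ = 2.3117×0.87036×0.35674 + 0.49242×0.93420×0.73787 = 0.717765 + 0.339434 = 1.057199.
Q̄ = (S_0/π) × [bracket] = (1361/π) × 1.057199 = 458.0 W/m².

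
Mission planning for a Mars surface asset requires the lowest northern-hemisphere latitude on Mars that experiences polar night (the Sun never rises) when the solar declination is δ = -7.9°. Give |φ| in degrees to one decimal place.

|φ| = 82.1°

Polar night requires cos H₀ = −tan φ tan δ ≥ 1, i.e. tan φ tan δ ≤ −1.
The boundary is |tan φ| · |tan δ| = 1, so |φ| = 90° − |δ| = 90° − 7.9° = 82.1° in the northern hemisphere.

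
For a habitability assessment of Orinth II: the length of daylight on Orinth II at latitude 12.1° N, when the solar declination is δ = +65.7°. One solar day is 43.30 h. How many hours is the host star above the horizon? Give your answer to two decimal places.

cos H₀ = −tan φ · tan δ = −tan(+12.1°) × tan(+65.700°) = -0.4748, so H₀ = 2.0655 rad = 118.35°.
Daylight = 2H₀/(2π) × 43.30 h = (2.0655/π) × 43.30 = 28.47 h.

28.47 h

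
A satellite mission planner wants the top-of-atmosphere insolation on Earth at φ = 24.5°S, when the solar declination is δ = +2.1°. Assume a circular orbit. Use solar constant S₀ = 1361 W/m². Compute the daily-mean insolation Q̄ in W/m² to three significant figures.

cos H₀ = −tan(-24.5°) tan(+2.100°) = 0.0167, H₀ = 1.5541 rad.
Bracket: H₀ sin φ sin δ + cos φ cos δ sin H₀ = 1.5541×-0.41469×0.03664 + 0.90996×0.99933×0.99986 = -0.023613 + 0.909223 = 0.885610.
Q̄ = (S₀/π) × [bracket] = (1361/π) × 0.885610 = 383.7 W/m².

Q̄ ≈ 384 W/m²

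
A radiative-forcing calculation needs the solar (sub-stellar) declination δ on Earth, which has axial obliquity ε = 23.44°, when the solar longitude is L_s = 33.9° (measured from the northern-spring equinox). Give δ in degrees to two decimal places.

δ = +12.82°

sin δ = sin ε · sin L_s = sin 23.44° × sin 33.9° = 0.221865.
δ = arcsin(0.221865) = +12.82°.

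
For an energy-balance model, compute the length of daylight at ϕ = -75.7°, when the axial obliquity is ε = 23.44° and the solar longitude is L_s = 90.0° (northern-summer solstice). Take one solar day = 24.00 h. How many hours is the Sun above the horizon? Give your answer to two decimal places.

0.00 h

Solar declination: sin δ = sin ε · sin L_s = sin 23.44° × sin 90.0° = 0.39779, so δ = +23.440°.
cos h₀ = −tan ϕ · tan δ = 1.7010 ≥ 1, so the Sun never rises (polar night) and h₀ = 0.
Daylight = 2h₀/(2π) × 24.00 h = (0.0000/π) × 24.00 = 0.00 h.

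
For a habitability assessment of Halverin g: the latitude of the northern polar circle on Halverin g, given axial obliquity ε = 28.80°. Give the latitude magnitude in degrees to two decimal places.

The polar circle is the lowest latitude that experiences at least one full rotation of continuous daylight at the northern-summer solstice; it lies at |φ| = 90° − ε = 90° − 28.80° = 61.20°.

61.20°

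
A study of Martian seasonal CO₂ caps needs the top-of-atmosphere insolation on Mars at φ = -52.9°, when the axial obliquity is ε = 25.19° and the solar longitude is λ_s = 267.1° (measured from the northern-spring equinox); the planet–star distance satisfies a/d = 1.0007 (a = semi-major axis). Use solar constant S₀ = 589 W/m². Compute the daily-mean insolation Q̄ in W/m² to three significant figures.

Solar declination: sin δ = sin ε · sin λ_s = sin 25.19° × sin 267.1° = -0.42508, so δ = -25.155°.
cos H₀ = −tan(-52.9°) tan(-25.155°) = -0.6209, H₀ = 2.2407 rad.
Bracket: H₀ sin φ sin δ + cos φ cos δ sin H₀ = 2.2407×-0.79758×-0.42508 + 0.60321×0.90516×0.78386 = 0.759676 + 0.427989 = 1.187665.
Inverse-square distance factor (a/d)² = 1.0007² = 1.001400.
Q̄ = (S₀/π) × 1.001400 × [bracket] = (589/π) × 1.001400 × 1.187665 = 223.0 W/m².

Q̄ ≈ 223 W/m²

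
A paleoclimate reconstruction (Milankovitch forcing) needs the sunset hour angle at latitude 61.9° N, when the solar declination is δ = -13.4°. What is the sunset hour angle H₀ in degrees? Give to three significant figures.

H₀ = 63.5°

cos H₀ = −tan φ · tan δ = −tan(+61.9°) × tan(-13.400°) = 0.4462, so H₀ = 1.1083 rad = 63.50°.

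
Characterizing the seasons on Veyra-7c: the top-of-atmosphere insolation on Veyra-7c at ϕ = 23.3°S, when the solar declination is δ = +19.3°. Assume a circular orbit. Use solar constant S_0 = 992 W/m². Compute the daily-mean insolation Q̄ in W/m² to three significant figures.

cos h₀ = −tan(-23.3°) tan(+19.300°) = 0.1508, h₀ = 1.4194 rad.
Bracket: h₀ sin ϕ sin δ + cos ϕ cos δ sin h₀ = 1.4194×-0.39555×0.33051 + 0.91845×0.94380×0.98856 = -0.185563 + 0.856917 = 0.671354.
Q̄ = (S_0/π) × [bracket] = (992/π) × 0.671354 = 212.0 W/m².

Q̄ ≈ 212 W/m²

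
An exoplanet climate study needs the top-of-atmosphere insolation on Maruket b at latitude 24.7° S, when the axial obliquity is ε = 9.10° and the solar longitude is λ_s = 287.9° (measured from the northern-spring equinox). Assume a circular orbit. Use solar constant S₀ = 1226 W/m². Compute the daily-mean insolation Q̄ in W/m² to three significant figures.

Solar declination: sin δ = sin ε · sin λ_s = sin 9.10° × sin 287.9° = -0.15050, so δ = -8.656°.
cos H₀ = −tan(-24.7°) tan(-8.656°) = -0.0700, H₀ = 1.6409 rad.
Bracket: H₀ sin φ sin δ + cos φ cos δ sin H₀ = 1.6409×-0.41787×-0.15050 + 0.90851×0.98861×0.99755 = 0.103195 + 0.895962 = 0.999157.
Q̄ = (S₀/π) × [bracket] = (1226/π) × 0.999157 = 389.9 W/m².

Q̄ ≈ 390 W/m²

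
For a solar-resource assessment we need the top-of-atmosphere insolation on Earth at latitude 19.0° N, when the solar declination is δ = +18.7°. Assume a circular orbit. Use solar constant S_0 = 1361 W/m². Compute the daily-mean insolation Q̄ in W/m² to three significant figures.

cos h₀ = −tan(+19.0°) tan(+18.700°) = -0.1165, h₀ = 1.6876 rad.
Bracket: h₀ sin ϕ sin δ + cos ϕ cos δ sin h₀ = 1.6876×0.32557×0.32061 + 0.94552×0.94721×0.99319 = 0.176153 + 0.889507 = 1.065660.
Q̄ = (S_0/π) × [bracket] = (1361/π) × 1.065660 = 461.7 W/m².

Q̄ ≈ 462 W/m²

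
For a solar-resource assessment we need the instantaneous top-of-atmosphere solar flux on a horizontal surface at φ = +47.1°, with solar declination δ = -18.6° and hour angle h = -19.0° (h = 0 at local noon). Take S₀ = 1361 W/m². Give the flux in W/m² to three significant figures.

cos θ_z = sin φ sin δ + cos φ cos δ cos h = -0.233651 + 0.610016 = 0.376365.
Flux = S₀ · cos θ_z = 1361 × 0.376365 = 512.2 W/m².

512 W/m²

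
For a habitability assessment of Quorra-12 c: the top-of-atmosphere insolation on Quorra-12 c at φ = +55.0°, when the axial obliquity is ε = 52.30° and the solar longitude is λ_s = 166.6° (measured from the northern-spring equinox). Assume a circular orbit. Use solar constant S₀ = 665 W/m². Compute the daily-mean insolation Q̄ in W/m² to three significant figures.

Q̄ ≈ 174 W/m²

Solar declination: sin δ = sin ε · sin λ_s = sin 52.30° × sin 166.6° = 0.18336, so δ = +10.566°.
cos H₀ = −tan(+55.0°) tan(+10.566°) = -0.2664, H₀ = 1.8404 rad.
Bracket: H₀ sin φ sin δ + cos φ cos δ sin H₀ = 1.8404×0.81915×0.18336 + 0.57358×0.98305×0.96387 = 0.276427 + 0.543486 = 0.819913.
Q̄ = (S₀/π) × [bracket] = (665/π) × 0.819913 = 173.6 W/m².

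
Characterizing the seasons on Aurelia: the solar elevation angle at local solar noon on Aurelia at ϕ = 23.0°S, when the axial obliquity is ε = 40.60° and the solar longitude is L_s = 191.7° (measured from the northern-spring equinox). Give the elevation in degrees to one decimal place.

74.6°

Solar declination: sin δ = sin ε · sin L_s = sin 40.60° × sin 191.7° = -0.13197, so δ = -7.583°.
At local noon the hour angle is zero, so the zenith angle equals |ϕ − δ| = |-23.0° − (-7.583°)| = 15.417°.
Elevation = 90° − 15.417° = 74.6°.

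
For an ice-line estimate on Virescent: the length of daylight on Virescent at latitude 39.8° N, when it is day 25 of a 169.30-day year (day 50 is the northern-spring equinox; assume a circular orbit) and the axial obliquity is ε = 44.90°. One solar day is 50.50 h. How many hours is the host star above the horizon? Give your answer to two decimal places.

Solar longitude: λ_s = 360° × (25 − 50)/169.30 = -53.160°, i.e. -53.160° + 360° = 306.840°.
sin δ = sin 44.90° × sin 306.840° = -0.56492, so δ = -34.397°.
cos H₀ = −tan φ · tan δ = −tan(+39.8°) × tan(-34.397°) = 0.5704, so H₀ = 0.9638 rad = 55.22°.
Daylight = 2H₀/(2π) × 50.50 h = (0.9638/π) × 50.50 = 15.49 h.

15.49 h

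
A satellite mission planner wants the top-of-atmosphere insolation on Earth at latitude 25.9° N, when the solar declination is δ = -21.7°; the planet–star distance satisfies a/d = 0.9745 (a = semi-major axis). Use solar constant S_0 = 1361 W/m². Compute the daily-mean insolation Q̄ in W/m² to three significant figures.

cos h₀ = −tan(+25.9°) tan(-21.700°) = 0.1932, h₀ = 1.3763 rad.
Bracket: h₀ sin ϕ sin δ + cos ϕ cos δ sin h₀ = 1.3763×0.43680×-0.36975 + 0.89956×0.92913×0.98115 = -0.222282 + 0.820053 = 0.597771.
Inverse-square distance factor (a/d)² = 0.9745² = 0.949650.
Q̄ = (S_0/π) × 0.949650 × [bracket] = (1361/π) × 0.949650 × 0.597771 = 245.9 W/m².

Q̄ ≈ 246 W/m²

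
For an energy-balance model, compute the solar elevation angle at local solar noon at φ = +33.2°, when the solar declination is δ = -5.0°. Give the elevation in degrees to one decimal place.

51.8°

At local noon the hour angle is zero, so the zenith angle equals |φ − δ| = |+33.2° − (-5.000°)| = 38.200°.
Elevation = 90° − 38.200° = 51.8°.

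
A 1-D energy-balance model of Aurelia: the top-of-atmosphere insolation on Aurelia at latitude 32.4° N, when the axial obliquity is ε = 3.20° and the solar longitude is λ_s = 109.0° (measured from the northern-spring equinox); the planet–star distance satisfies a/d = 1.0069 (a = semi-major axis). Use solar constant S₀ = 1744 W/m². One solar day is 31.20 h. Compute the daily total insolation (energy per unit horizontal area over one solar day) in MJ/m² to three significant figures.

56.1 MJ/m²

Solar declination: sin δ = sin ε · sin λ_s = sin 3.20° × sin 109.0° = 0.05278, so δ = +3.025°.
cos H₀ = −tan(+32.4°) tan(+3.025°) = -0.0335, H₀ = 1.6043 rad.
Bracket: H₀ sin φ sin δ + cos φ cos δ sin H₀ = 1.6043×0.53583×0.05278 + 0.84433×0.99861×0.99944 = 0.045371 + 0.842684 = 0.888055.
Inverse-square distance factor (a/d)² = 1.0069² = 1.013848.
Q̄ = (S₀/π) × 1.013848 × [bracket] = (1744/π) × 1.013848 × 0.888055 = 499.82 W/m².
Daily total = Q̄ × 31.20 h × 3600 s/h = 499.82 × 31.20 × 3600 / 10⁶ = 56.14 MJ/m².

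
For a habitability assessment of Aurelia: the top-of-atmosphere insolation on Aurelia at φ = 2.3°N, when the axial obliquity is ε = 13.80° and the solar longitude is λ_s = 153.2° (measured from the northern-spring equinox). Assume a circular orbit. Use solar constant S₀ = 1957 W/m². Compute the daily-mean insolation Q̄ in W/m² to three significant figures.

Q̄ ≈ 623 W/m²

Solar declination: sin δ = sin ε · sin λ_s = sin 13.80° × sin 153.2° = 0.10755, so δ = +6.174°.
cos H₀ = −tan(+2.3°) tan(+6.174°) = -0.0043, H₀ = 1.5751 rad.
Bracket: H₀ sin φ sin δ + cos φ cos δ sin H₀ = 1.5751×0.04013×0.10755 + 0.99919×0.99420×0.99999 = 0.006798 + 0.993385 = 1.000183.
Q̄ = (S₀/π) × [bracket] = (1957/π) × 1.000183 = 623.0 W/m².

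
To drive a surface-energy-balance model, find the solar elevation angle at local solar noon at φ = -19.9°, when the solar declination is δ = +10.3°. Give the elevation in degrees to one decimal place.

At local noon the hour angle is zero, so the zenith angle equals |φ − δ| = |-19.9° − (+10.300°)| = 30.200°.
Elevation = 90° − 30.200° = 59.8°.

59.8°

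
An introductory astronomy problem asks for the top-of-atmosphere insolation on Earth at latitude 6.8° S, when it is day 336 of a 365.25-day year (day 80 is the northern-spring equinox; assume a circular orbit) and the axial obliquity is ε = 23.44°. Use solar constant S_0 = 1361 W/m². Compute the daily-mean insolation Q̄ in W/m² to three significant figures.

Q̄ ≈ 429 W/m²

Solar longitude: L_s = 360° × (336 − 80)/365.25 = 252.320°.
sin δ = sin 23.44° × sin 252.320° = -0.37900, so δ = -22.272°.
cos h₀ = −tan(-6.8°) tan(-22.272°) = -0.0488, h₀ = 1.6197 rad.
Bracket: h₀ sin ϕ sin δ + cos ϕ cos δ sin h₀ = 1.6197×-0.11840×-0.37900 + 0.99297×0.92540×0.99881 = 0.072682 + 0.917801 = 0.990483.
Q̄ = (S_0/π) × [bracket] = (1361/π) × 0.990483 = 429.1 W/m².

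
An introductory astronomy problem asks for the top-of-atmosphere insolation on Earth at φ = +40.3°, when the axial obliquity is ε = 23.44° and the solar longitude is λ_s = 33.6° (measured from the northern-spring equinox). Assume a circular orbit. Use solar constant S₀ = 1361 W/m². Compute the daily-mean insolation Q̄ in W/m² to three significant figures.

Q̄ ≈ 425 W/m²

Solar declination: sin δ = sin ε · sin λ_s = sin 23.44° × sin 33.6° = 0.22013, so δ = +12.717°.
cos H₀ = −tan(+40.3°) tan(+12.717°) = -0.1914, H₀ = 1.7634 rad.
Bracket: H₀ sin φ sin δ + cos φ cos δ sin H₀ = 1.7634×0.64679×0.22013 + 0.76267×0.97547×0.98152 = 0.251069 + 0.730213 = 0.981282.
Q̄ = (S₀/π) × [bracket] = (1361/π) × 0.981282 = 425.1 W/m².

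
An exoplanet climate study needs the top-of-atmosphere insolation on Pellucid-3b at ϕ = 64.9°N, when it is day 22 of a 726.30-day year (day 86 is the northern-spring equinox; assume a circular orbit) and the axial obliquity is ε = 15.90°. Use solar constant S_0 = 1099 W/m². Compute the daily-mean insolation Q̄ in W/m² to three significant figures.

Q̄ ≈ 82.3 W/m²

Solar longitude: L_s = 360° × (22 − 86)/726.30 = -31.722°, i.e. -31.722° + 360° = 328.278°.
sin δ = sin 15.90° × sin 328.278° = -0.14405, so δ = -8.282°.
cos h₀ = −tan(+64.9°) tan(-8.282°) = 0.3108, h₀ = 1.2548 rad.
Bracket: h₀ sin ϕ sin δ + cos ϕ cos δ sin h₀ = 1.2548×0.90557×-0.14405 + 0.42420×0.98957×0.95049 = -0.163685 + 0.398993 = 0.235308.
Q̄ = (S_0/π) × [bracket] = (1099/π) × 0.235308 = 82.32 W/m².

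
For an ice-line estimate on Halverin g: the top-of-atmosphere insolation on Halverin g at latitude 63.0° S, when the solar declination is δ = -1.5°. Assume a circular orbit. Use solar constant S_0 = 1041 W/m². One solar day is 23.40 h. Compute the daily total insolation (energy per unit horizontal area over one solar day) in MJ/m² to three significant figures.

cos h₀ = −tan(-63.0°) tan(-1.500°) = -0.0514, h₀ = 1.6222 rad.
Bracket: h₀ sin ϕ sin δ + cos ϕ cos δ sin h₀ = 1.6222×-0.89101×-0.02618 + 0.45399×0.99966×0.99868 = 0.037840 + 0.453237 = 0.491077.
Q̄ = (S_0/π) × [bracket] = (1041/π) × 0.491077 = 162.72 W/m².
Daily total = Q̄ × 23.40 h × 3600 s/h = 162.72 × 23.40 × 3600 / 10⁶ = 13.71 MJ/m².

13.7 MJ/m²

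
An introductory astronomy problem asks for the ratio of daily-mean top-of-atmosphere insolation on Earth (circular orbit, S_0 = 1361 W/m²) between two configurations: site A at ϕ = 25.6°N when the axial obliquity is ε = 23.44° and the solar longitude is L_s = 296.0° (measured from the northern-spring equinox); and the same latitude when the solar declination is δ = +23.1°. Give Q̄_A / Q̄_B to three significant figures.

— Configuration A (ϕ=+25.6°):
Solar declination: sin δ = sin ε · sin L_s = sin 23.44° × sin 296.0° = -0.35753, so δ = -20.949°.
cos h₀ = −tan(+25.6°) tan(-20.949°) = 0.1834, h₀ = 1.3863 rad.
Bracket: h₀ sin ϕ sin δ + cos ϕ cos δ sin h₀ = 1.3863×0.43209×-0.35753 + 0.90183×0.93390×0.98303 = -0.214163 + 0.827927 = 0.613764.
Q̄ = (S_0/π) × [bracket] = (1361/π) × 0.613764 = 265.89 W/m².
— Configuration B (ϕ=+25.6°):
cos h₀ = −tan(+25.6°) tan(+23.100°) = -0.2044, h₀ = 1.7766 rad.
Bracket: h₀ sin ϕ sin δ + cos ϕ cos δ sin h₀ = 1.7766×0.43209×0.39234 + 0.90183×0.91982×0.97890 = 0.301180 + 0.812018 = 1.113198.
Q̄ = (S_0/π) × [bracket] = (1361/π) × 1.113198 = 482.26 W/m².
Ratio Q̄_A / Q̄_B = 265.89 / 482.26 = 0.5513.

Q̄_A / Q̄_B ≈ 0.551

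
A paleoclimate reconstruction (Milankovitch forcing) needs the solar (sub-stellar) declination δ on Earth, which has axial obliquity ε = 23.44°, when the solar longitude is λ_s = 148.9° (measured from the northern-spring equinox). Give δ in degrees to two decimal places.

δ = +11.86°

sin δ = sin ε · sin λ_s = sin 23.44° × sin 148.9° = 0.205471.
δ = arcsin(0.205471) = +11.86°.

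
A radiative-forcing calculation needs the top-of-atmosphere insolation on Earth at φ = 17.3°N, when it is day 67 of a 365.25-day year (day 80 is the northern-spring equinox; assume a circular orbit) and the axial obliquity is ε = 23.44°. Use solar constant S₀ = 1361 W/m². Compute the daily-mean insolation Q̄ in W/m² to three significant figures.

Solar longitude: λ_s = 360° × (67 − 80)/365.25 = -12.813°, i.e. -12.813° + 360° = 347.187°.
sin δ = sin 23.44° × sin 347.187° = -0.08822, so δ = -5.061°.
cos H₀ = −tan(+17.3°) tan(-5.061°) = 0.0276, H₀ = 1.5432 rad.
Bracket: H₀ sin φ sin δ + cos φ cos δ sin H₀ = 1.5432×0.29737×-0.08822 + 0.95476×0.99610×0.99962 = -0.040484 + 0.950675 = 0.910191.
Q̄ = (S₀/π) × [bracket] = (1361/π) × 0.910191 = 394.3 W/m².

Q̄ ≈ 394 W/m²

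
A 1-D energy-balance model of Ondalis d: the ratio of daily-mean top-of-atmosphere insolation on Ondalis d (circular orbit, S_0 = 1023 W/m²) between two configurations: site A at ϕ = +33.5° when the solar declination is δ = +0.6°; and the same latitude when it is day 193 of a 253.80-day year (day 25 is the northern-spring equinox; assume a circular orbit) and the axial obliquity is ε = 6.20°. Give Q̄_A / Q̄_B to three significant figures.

— Configuration A (ϕ=+33.5°):
cos h₀ = −tan(+33.5°) tan(+0.600°) = -0.0069, h₀ = 1.5777 rad.
Bracket: h₀ sin ϕ sin δ + cos ϕ cos δ sin h₀ = 1.5777×0.55194×0.01047 + 0.83389×0.99995×0.99998 = 0.009117 + 0.833832 = 0.842949.
Q̄ = (S_0/π) × [bracket] = (1023/π) × 0.842949 = 274.49 W/m².
— Configuration B (ϕ=+33.5°):
Solar longitude: L_s = 360° × (193 − 25)/253.80 = 238.298°.
sin δ = sin 6.20° × sin 238.298° = -0.09188, so δ = -5.272°.
cos h₀ = −tan(+33.5°) tan(-5.272°) = 0.0611, h₀ = 1.5097 rad.
Bracket: h₀ sin ϕ sin δ + cos ϕ cos δ sin h₀ = 1.5097×0.55194×-0.09188 + 0.83389×0.99577×0.99813 = -0.076560 + 0.828810 = 0.752250.
Q̄ = (S_0/π) × [bracket] = (1023/π) × 0.752250 = 244.96 W/m².
Ratio Q̄_A / Q̄_B = 274.49 / 244.96 = 1.121.

Q̄_A / Q̄_B ≈ 1.12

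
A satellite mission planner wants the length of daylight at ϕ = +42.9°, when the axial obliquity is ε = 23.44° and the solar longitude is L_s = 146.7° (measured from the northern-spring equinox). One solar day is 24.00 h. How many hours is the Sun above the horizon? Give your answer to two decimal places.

13.60 h

Solar declination: sin δ = sin ε · sin L_s = sin 23.44° × sin 146.7° = 0.21839, so δ = +12.615°.
cos h₀ = −tan ϕ · tan δ = −tan(+42.9°) × tan(+12.615°) = -0.2080, so h₀ = 1.7803 rad = 102.00°.
Daylight = 2h₀/(2π) × 24.00 h = (1.7803/π) × 24.00 = 13.60 h.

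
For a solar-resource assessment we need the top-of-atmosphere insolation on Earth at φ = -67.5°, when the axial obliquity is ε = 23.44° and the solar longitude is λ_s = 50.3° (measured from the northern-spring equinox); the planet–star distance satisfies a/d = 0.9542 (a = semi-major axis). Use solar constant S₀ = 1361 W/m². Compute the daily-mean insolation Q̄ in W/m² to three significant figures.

Q̄ ≈ 14.5 W/m²

Solar declination: sin δ = sin ε · sin λ_s = sin 23.44° × sin 50.3° = 0.30606, so δ = +17.822°.
cos H₀ = −tan(-67.5°) tan(+17.822°) = 0.7761, H₀ = 0.6823 rad.
Bracket: H₀ sin φ sin δ + cos φ cos δ sin H₀ = 0.6823×-0.92388×0.30606 + 0.38268×0.95201×0.63057 = -0.192929 + 0.229726 = 0.036797.
Inverse-square distance factor (a/d)² = 0.9542² = 0.910498.
Q̄ = (S₀/π) × 0.910498 × [bracket] = (1361/π) × 0.910498 × 0.036797 = 14.51 W/m².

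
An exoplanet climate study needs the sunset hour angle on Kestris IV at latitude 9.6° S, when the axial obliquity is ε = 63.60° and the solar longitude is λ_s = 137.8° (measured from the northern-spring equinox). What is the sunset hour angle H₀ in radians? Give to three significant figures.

Solar declination: sin δ = sin ε · sin λ_s = sin 63.60° × sin 137.8° = 0.60167, so δ = +36.989°.
cos H₀ = −tan φ · tan δ = −tan(-9.6°) × tan(+36.989°) = 0.1274, so H₀ = 1.4430 rad = 82.68°.

H₀ = 1.44 rad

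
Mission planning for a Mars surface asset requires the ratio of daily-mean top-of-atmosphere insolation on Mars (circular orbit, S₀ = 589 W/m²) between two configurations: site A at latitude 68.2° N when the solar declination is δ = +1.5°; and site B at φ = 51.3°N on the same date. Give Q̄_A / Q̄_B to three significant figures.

Q̄_A / Q̄_B ≈ 0.624

— Configuration A (φ=+68.2°):
cos H₀ = −tan(+68.2°) tan(+1.500°) = -0.0655, H₀ = 1.6363 rad.
Bracket: H₀ sin φ sin δ + cos φ cos δ sin H₀ = 1.6363×0.92849×0.02618 + 0.37137×0.99966×0.99785 = 0.039775 + 0.370446 = 0.410221.
Q̄ = (S₀/π) × [bracket] = (589/π) × 0.410221 = 76.910 W/m².
— Configuration B (φ=+51.3°):
cos H₀ = −tan(+51.3°) tan(+1.500°) = -0.0327, H₀ = 1.6035 rad.
Bracket: H₀ sin φ sin δ + cos φ cos δ sin H₀ = 1.6035×0.78043×0.02618 + 0.62524×0.99966×0.99947 = 0.032762 + 0.624696 = 0.657458.
Q̄ = (S₀/π) × [bracket] = (589/π) × 0.657458 = 123.26 W/m².
Ratio Q̄_A / Q̄_B = 76.910 / 123.26 = 0.6240.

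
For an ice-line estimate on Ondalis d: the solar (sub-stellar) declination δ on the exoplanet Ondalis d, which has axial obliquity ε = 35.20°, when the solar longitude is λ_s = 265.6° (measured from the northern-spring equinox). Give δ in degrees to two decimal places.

δ = -35.08°

sin δ = sin ε · sin λ_s = sin 35.20° × sin 265.6° = -0.574733.
δ = arcsin(-0.574733) = -35.08°.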